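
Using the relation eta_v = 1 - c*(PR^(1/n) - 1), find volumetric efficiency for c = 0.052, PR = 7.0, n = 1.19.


PR^(1/n) = 7.0^(1/1.19) = 5.13057948
eta_v = 1 - 0.052 * (5.13057948 - 1)
eta_v = 0.7852

0.7852


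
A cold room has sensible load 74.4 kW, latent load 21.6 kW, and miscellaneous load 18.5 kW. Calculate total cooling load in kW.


Q_total = Q_s + Q_l + Q_misc
Q_total = 74.4 + 21.6 + 18.5
Q_total = 114.5 kW

114.5


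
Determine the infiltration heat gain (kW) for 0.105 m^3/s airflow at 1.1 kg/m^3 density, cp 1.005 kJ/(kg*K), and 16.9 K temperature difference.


Q = V_dot * rho * cp * dT
Q = 0.105 * 1.1 * 1.005 * 16.9
Q = 1.962 kW

1.962


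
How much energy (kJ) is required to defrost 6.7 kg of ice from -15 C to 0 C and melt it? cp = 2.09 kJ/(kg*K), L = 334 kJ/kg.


Sensible heat = cp * dT = 2.09 * 15 = 31.35 kJ/kg
Total per kg = 31.35 + 334 = 365.35 kJ/kg
Q = m * total = 6.7 * 365.35
Q = 2447.8 kJ

2447.8


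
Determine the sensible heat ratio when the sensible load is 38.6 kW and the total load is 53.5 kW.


SHR = Q_sensible / Q_total
SHR = 38.6 / 53.5
SHR = 0.721

0.721


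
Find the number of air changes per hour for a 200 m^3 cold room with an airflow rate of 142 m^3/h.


ACH = flow / volume
ACH = 142 / 200
ACH = 0.71

0.71


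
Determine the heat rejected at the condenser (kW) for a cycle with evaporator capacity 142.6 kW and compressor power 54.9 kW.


Q_cond = Q_evap + W
Q_cond = 142.6 + 54.9
Q_cond = 197.5 kW

197.5


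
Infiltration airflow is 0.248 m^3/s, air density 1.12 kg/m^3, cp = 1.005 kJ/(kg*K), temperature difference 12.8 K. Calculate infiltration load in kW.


Q = V_dot * rho * cp * dT
Q = 0.248 * 1.12 * 1.005 * 12.8
Q = 3.573 kW

3.573


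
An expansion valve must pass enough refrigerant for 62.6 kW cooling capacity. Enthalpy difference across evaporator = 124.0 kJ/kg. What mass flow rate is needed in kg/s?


m_dot = Q / dh
m_dot = 62.6 / 124.0
m_dot = 0.5048 kg/s

0.5048


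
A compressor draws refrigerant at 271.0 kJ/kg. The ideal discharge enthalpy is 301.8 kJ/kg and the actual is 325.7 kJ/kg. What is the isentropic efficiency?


dh_ideal = 301.8 - 271.0 = 30.8 kJ/kg
dh_actual = 325.7 - 271.0 = 54.7 kJ/kg
eta_s = dh_ideal / dh_actual = 30.8 / 54.7
eta_s = 0.5631

0.5631


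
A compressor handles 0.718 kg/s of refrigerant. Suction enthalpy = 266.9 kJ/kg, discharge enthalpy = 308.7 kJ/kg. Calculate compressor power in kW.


dh = 308.7 - 266.9 = 41.8 kJ/kg
W = m_dot * dh = 0.718 * 41.8 = 30.01 kW

30.01


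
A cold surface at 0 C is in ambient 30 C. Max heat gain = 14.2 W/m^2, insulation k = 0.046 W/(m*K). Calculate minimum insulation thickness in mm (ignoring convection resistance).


dT = 30 - (0) = 30 K
thickness = k * dT / q_max * 1000
thickness = 0.046 * 30 / 14.2 * 1000
thickness = 97.2 mm

97.2


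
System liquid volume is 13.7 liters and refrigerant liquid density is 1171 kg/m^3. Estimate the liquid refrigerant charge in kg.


Charge = V * rho / 1000
Charge = 13.7 * 1171 / 1000
Charge = 16.04 kg

16.04


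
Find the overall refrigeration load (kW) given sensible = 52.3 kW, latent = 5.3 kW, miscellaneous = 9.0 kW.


Q_total = Q_s + Q_l + Q_misc
Q_total = 52.3 + 5.3 + 9.0
Q_total = 66.6 kW

66.6


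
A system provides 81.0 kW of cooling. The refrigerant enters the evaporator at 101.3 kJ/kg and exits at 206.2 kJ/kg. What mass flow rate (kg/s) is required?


dh = 206.2 - 101.3 = 104.9 kJ/kg
m_dot = Q / dh = 81.0 / 104.9 = 0.7722 kg/s

0.7722


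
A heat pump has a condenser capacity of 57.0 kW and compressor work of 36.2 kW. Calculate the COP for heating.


COP_hp = Q_cond / W
COP_hp = 57.0 / 36.2
COP_hp = 1.575

1.575


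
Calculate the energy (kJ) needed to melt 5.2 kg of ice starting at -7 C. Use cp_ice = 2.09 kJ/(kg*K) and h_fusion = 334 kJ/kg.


Sensible heat = cp * dT = 2.09 * 7 = 14.63 kJ/kg
Total per kg = 14.63 + 334 = 348.63 kJ/kg
Q = m * total = 5.2 * 348.63
Q = 1812.9 kJ

1812.9


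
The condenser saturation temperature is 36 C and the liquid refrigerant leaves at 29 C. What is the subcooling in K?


Subcooling = T_cond - T_liquid
Subcooling = 36 - 29
Subcooling = 7 K

7


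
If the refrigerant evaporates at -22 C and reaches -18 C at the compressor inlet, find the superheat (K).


Superheat = T_suction - T_evap
Superheat = -18 - (-22)
Superheat = 4 K

4


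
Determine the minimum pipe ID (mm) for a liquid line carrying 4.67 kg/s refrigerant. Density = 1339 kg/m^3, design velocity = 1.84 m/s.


A = m_dot / (rho * v) = 4.67 / (1339 * 1.84) = 0.001895476832 m^2
d = sqrt(4*A/pi) * 1000
d = 49.1 mm

49.1


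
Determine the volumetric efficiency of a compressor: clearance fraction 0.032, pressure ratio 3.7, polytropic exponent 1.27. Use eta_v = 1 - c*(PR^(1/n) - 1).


PR^(1/n) = 3.7^(1/1.27) = 2.80157938
eta_v = 1 - 0.032 * (2.80157938 - 1)
eta_v = 0.9423

0.9423


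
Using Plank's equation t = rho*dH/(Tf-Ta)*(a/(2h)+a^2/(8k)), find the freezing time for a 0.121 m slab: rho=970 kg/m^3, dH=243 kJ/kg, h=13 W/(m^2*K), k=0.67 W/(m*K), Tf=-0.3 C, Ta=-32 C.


dT = -0.3 - (-32) = 31.7 K
term1 = a/(2h) = 0.121/(2*13) = 0.004653846154
term2 = a^2/(8k) = 0.121^2/(8*0.67) = 0.002731529851
t = rho*dH*1000/dT * (term1 + term2)
t = 970*243*1000/31.7 * (0.004653846154 + 0.002731529851)
t = 54915 s

54915


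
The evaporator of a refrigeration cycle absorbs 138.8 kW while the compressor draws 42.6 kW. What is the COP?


COP = Q_evap / W
COP = 138.8 / 42.6
COP = 3.258

3.258


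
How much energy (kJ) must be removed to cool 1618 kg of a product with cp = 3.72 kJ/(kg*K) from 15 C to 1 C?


dT = 15 - (1) = 14 K
Q = m * cp * dT = 1618 * 3.72 * 14
Q = 84265 kJ

84265


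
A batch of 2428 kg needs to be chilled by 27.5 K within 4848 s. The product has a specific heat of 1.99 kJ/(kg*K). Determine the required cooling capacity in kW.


Q = m * cp * dT / t
Q = 2428 * 1.99 * 27.5 / 4848
Q = 27.408 kW

27.408


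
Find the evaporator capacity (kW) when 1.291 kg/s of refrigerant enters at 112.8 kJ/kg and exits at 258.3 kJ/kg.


dh = 258.3 - 112.8 = 145.5 kJ/kg
Q_evap = m_dot * dh = 1.291 * 145.5
Q_evap = 187.84 kW

187.84


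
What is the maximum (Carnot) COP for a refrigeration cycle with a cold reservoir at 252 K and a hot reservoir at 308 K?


dT = 308 - 252 = 56 K
COP_carnot = T_cold / dT = 252 / 56
COP_carnot = 4.5

4.5


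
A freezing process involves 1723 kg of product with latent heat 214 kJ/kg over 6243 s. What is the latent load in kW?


Q_lat = m * h_fg / t
Q_lat = 1723 * 214 / 6243
Q_lat = 59.06 kW

59.06


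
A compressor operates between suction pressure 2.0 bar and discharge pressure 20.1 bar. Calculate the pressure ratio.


PR = P_high / P_low
PR = 20.1 / 2.0
PR = 10.05

10.05


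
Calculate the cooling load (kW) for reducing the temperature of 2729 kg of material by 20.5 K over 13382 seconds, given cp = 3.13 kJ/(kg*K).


Q = m * cp * dT / t
Q = 2729 * 3.13 * 20.5 / 13382
Q = 13.085 kW

13.085


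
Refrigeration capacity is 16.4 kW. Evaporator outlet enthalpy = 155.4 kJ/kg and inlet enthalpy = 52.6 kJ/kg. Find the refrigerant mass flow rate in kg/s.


dh = 155.4 - 52.6 = 102.8 kJ/kg
m_dot = Q / dh = 16.4 / 102.8 = 0.1595 kg/s

0.1595


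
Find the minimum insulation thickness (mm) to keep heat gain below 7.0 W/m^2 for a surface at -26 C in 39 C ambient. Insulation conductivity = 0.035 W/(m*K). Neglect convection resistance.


dT = 39 - (-26) = 65 K
thickness = k * dT / q_max * 1000
thickness = 0.035 * 65 / 7.0 * 1000
thickness = 325.0 mm

325.0


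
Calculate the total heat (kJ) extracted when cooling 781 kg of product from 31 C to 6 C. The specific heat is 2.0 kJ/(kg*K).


dT = 31 - (6) = 25 K
Q = m * cp * dT = 781 * 2.0 * 25
Q = 39050 kJ

39050


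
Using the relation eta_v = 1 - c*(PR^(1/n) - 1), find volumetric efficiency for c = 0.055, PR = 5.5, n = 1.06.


PR^(1/n) = 5.5^(1/1.06) = 4.99407853
eta_v = 1 - 0.055 * (4.99407853 - 1)
eta_v = 0.7803

0.7803


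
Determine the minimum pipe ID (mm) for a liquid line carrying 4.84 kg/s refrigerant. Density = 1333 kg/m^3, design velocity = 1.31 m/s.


A = m_dot / (rho * v) = 4.84 / (1333 * 1.31) = 0.002771685288 m^2
d = sqrt(4*A/pi) * 1000
d = 59.4 mm

59.4


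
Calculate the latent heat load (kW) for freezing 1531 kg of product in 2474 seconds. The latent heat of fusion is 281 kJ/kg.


Q_lat = m * h_fg / t
Q_lat = 1531 * 281 / 2474
Q_lat = 173.89 kW

173.89


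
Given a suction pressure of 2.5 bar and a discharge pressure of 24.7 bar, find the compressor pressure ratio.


PR = P_high / P_low
PR = 24.7 / 2.5
PR = 9.88

9.88


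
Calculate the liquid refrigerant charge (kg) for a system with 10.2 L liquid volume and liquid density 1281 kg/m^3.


Charge = V * rho / 1000
Charge = 10.2 * 1281 / 1000
Charge = 13.07 kg

13.07


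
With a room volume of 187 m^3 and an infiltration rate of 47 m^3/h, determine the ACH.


ACH = flow / volume
ACH = 47 / 187
ACH = 0.251

0.251


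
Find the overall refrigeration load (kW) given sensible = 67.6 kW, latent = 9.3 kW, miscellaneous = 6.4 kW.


Q_total = Q_s + Q_l + Q_misc
Q_total = 67.6 + 9.3 + 6.4
Q_total = 83.3 kW

83.3


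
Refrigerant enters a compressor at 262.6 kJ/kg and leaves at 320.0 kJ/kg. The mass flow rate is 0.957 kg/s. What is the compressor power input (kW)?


dh = 320.0 - 262.6 = 57.4 kJ/kg
W = m_dot * dh = 0.957 * 57.4 = 54.93 kW

54.93


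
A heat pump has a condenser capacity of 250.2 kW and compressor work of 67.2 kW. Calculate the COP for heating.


COP_hp = Q_cond / W
COP_hp = 250.2 / 67.2
COP_hp = 3.723

3.723


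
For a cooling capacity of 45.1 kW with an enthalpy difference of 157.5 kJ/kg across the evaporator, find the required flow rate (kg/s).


m_dot = Q / dh
m_dot = 45.1 / 157.5
m_dot = 0.2863 kg/s

0.2863


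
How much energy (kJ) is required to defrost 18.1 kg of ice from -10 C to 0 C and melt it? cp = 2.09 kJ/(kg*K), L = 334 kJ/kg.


Sensible heat = cp * dT = 2.09 * 10 = 20.9 kJ/kg
Total per kg = 20.9 + 334 = 354.9 kJ/kg
Q = m * total = 18.1 * 354.9
Q = 6423.7 kJ

6423.7


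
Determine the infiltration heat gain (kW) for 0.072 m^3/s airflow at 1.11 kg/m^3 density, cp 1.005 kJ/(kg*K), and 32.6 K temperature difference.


Q = V_dot * rho * cp * dT
Q = 0.072 * 1.11 * 1.005 * 32.6
Q = 2.618 kW

2.618


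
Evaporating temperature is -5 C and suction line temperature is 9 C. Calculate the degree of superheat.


Superheat = T_suction - T_evap
Superheat = 9 - (-5)
Superheat = 14 K

14


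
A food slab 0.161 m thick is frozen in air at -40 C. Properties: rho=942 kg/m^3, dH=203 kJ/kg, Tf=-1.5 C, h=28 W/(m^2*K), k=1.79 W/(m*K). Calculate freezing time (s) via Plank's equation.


dT = -1.5 - (-40) = 38.5 K
term1 = a/(2h) = 0.161/(2*28) = 0.002875
term2 = a^2/(8k) = 0.161^2/(8*1.79) = 0.001810125698
t = rho*dH*1000/dT * (term1 + term2)
t = 942*203*1000/38.5 * (0.002875 + 0.001810125698)
t = 23271 s

23271


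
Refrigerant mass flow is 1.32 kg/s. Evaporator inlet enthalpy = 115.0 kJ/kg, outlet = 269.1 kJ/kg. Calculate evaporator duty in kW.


dh = 269.1 - 115.0 = 154.1 kJ/kg
Q_evap = m_dot * dh = 1.32 * 154.1
Q_evap = 203.41 kW

203.41


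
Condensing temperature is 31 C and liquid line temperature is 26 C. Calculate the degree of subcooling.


Subcooling = T_cond - T_liquid
Subcooling = 31 - 26
Subcooling = 5 K

5


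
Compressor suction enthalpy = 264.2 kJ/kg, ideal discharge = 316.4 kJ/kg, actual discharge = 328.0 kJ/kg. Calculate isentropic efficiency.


dh_ideal = 316.4 - 264.2 = 52.2 kJ/kg
dh_actual = 328.0 - 264.2 = 63.8 kJ/kg
eta_s = dh_ideal / dh_actual = 52.2 / 63.8
eta_s = 0.8182

0.8182


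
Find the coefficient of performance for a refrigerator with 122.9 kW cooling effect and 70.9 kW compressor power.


COP = Q_evap / W
COP = 122.9 / 70.9
COP = 1.733

1.733


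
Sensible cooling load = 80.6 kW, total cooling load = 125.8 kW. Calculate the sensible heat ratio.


SHR = Q_sensible / Q_total
SHR = 80.6 / 125.8
SHR = 0.641

0.641


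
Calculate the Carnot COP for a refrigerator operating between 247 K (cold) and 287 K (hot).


dT = 287 - 247 = 40 K
COP_carnot = T_cold / dT = 247 / 40
COP_carnot = 6.175

6.175


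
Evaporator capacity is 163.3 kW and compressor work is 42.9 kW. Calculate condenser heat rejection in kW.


Q_cond = Q_evap + W
Q_cond = 163.3 + 42.9
Q_cond = 206.2 kW

206.2


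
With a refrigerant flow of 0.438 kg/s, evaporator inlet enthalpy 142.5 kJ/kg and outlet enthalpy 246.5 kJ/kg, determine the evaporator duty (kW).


dh = 246.5 - 142.5 = 104.0 kJ/kg
Q_evap = m_dot * dh = 0.438 * 104.0
Q_evap = 45.55 kW

45.55


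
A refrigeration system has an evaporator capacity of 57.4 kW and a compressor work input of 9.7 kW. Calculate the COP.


COP = Q_evap / W
COP = 57.4 / 9.7
COP = 5.918

5.918


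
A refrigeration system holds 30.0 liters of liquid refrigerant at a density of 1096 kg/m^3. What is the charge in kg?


Charge = V * rho / 1000
Charge = 30.0 * 1096 / 1000
Charge = 32.88 kg

32.88


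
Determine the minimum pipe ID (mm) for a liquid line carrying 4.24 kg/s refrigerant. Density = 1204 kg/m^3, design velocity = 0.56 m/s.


A = m_dot / (rho * v) = 4.24 / (1204 * 0.56) = 0.006288561936 m^2
d = sqrt(4*A/pi) * 1000
d = 89.5 mm

89.5


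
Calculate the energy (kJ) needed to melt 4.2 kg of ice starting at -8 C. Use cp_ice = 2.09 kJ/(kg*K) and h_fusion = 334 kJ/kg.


Sensible heat = cp * dT = 2.09 * 8 = 16.72 kJ/kg
Total per kg = 16.72 + 334 = 350.72 kJ/kg
Q = m * total = 4.2 * 350.72
Q = 1473.0 kJ

1473.0


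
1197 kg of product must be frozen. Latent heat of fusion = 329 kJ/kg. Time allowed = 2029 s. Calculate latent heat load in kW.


Q_lat = m * h_fg / t
Q_lat = 1197 * 329 / 2029
Q_lat = 194.09 kW

194.09


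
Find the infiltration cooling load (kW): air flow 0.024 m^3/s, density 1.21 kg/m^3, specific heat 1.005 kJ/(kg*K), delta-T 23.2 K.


Q = V_dot * rho * cp * dT
Q = 0.024 * 1.21 * 1.005 * 23.2
Q = 0.677 kW

0.677


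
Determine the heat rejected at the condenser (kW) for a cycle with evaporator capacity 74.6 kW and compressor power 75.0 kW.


Q_cond = Q_evap + W
Q_cond = 74.6 + 75.0
Q_cond = 149.6 kW

149.6


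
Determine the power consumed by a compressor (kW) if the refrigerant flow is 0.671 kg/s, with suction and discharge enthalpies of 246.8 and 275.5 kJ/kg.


dh = 275.5 - 246.8 = 28.7 kJ/kg
W = m_dot * dh = 0.671 * 28.7 = 19.26 kW

19.26


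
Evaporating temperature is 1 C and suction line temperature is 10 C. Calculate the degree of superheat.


Superheat = T_suction - T_evap
Superheat = 10 - (1)
Superheat = 9 K

9


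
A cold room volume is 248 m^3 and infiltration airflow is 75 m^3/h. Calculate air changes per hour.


ACH = flow / volume
ACH = 75 / 248
ACH = 0.302

0.302


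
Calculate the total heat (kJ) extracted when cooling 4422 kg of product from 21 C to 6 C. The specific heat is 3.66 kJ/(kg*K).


dT = 21 - (6) = 15 K
Q = m * cp * dT = 4422 * 3.66 * 15
Q = 242768 kJ

242768


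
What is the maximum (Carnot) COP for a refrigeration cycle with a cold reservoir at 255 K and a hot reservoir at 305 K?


dT = 305 - 255 = 50 K
COP_carnot = T_cold / dT = 255 / 50
COP_carnot = 5.1

5.1


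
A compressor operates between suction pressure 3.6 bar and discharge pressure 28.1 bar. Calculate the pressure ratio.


PR = P_high / P_low
PR = 28.1 / 3.6
PR = 7.806

7.806


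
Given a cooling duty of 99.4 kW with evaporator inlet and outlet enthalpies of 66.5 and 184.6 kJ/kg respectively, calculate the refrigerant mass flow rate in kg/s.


dh = 184.6 - 66.5 = 118.1 kJ/kg
m_dot = Q / dh = 99.4 / 118.1 = 0.8417 kg/s

0.8417


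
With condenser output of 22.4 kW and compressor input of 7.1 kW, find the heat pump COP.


COP_hp = Q_cond / W
COP_hp = 22.4 / 7.1
COP_hp = 3.155

3.155


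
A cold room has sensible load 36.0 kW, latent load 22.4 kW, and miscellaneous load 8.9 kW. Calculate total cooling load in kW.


Q_total = Q_s + Q_l + Q_misc
Q_total = 36.0 + 22.4 + 8.9
Q_total = 67.3 kW

67.3


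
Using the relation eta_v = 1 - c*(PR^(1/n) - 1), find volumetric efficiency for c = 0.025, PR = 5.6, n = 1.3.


PR^(1/n) = 5.6^(1/1.3) = 3.76295696
eta_v = 1 - 0.025 * (3.76295696 - 1)
eta_v = 0.9309

0.9309


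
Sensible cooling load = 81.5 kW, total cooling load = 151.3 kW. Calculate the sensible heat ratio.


SHR = Q_sensible / Q_total
SHR = 81.5 / 151.3
SHR = 0.539

0.539


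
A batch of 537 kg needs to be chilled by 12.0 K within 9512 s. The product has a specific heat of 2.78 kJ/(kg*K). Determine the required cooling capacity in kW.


Q = m * cp * dT / t
Q = 537 * 2.78 * 12.0 / 9512
Q = 1.883 kW

1.883


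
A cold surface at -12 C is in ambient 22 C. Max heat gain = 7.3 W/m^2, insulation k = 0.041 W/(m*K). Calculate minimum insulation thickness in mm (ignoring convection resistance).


dT = 22 - (-12) = 34 K
thickness = k * dT / q_max * 1000
thickness = 0.041 * 34 / 7.3 * 1000
thickness = 191.0 mm

191.0


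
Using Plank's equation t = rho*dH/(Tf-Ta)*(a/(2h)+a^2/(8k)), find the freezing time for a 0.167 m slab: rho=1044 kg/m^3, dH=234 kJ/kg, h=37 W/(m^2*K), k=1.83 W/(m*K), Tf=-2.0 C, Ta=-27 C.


dT = -2.0 - (-27) = 25.0 K
term1 = a/(2h) = 0.167/(2*37) = 0.002256756757
term2 = a^2/(8k) = 0.167^2/(8*1.83) = 0.001904986339
t = rho*dH*1000/dT * (term1 + term2)
t = 1044*234*1000/25.0 * (0.002256756757 + 0.001904986339)
t = 40668 s

40668


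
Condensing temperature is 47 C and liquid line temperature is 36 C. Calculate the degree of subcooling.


Subcooling = T_cond - T_liquid
Subcooling = 47 - 36
Subcooling = 11 K

11


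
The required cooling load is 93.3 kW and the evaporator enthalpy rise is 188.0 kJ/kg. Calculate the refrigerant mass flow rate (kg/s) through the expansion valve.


m_dot = Q / dh
m_dot = 93.3 / 188.0
m_dot = 0.4963 kg/s

0.4963


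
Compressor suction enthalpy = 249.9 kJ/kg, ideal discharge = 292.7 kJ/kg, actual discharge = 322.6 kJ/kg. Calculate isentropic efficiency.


dh_ideal = 292.7 - 249.9 = 42.8 kJ/kg
dh_actual = 322.6 - 249.9 = 72.7 kJ/kg
eta_s = dh_ideal / dh_actual = 42.8 / 72.7
eta_s = 0.5887

0.5887


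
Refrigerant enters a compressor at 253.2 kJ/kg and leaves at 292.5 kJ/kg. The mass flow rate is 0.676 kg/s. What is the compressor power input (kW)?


dh = 292.5 - 253.2 = 39.3 kJ/kg
W = m_dot * dh = 0.676 * 39.3 = 26.57 kW

26.57


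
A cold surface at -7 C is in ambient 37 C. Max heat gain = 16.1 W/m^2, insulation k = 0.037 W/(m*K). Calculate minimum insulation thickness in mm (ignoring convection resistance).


dT = 37 - (-7) = 44 K
thickness = k * dT / q_max * 1000
thickness = 0.037 * 44 / 16.1 * 1000
thickness = 101.1 mm

101.1


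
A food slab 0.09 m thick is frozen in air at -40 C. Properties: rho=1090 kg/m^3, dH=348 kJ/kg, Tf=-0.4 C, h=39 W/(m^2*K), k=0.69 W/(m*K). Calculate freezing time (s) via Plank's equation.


dT = -0.4 - (-40) = 39.6 K
term1 = a/(2h) = 0.09/(2*39) = 0.001153846154
term2 = a^2/(8k) = 0.09^2/(8*0.69) = 0.001467391304
t = rho*dH*1000/dT * (term1 + term2)
t = 1090*348*1000/39.6 * (0.001153846154 + 0.001467391304)
t = 25108 s

25108


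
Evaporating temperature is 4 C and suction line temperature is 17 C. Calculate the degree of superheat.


Superheat = T_suction - T_evap
Superheat = 17 - (4)
Superheat = 13 K

13


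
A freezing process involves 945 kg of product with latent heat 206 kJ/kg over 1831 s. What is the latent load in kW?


Q_lat = m * h_fg / t
Q_lat = 945 * 206 / 1831
Q_lat = 106.32 kW

106.32


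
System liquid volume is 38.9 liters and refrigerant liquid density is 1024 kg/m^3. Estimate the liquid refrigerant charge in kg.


Charge = V * rho / 1000
Charge = 38.9 * 1024 / 1000
Charge = 39.83 kg

39.83


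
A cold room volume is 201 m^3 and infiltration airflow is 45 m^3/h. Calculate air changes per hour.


ACH = flow / volume
ACH = 45 / 201
ACH = 0.224

0.224


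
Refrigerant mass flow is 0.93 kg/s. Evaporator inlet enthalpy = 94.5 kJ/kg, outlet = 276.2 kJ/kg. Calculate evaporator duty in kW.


dh = 276.2 - 94.5 = 181.7 kJ/kg
Q_evap = m_dot * dh = 0.93 * 181.7
Q_evap = 168.98 kW

168.98


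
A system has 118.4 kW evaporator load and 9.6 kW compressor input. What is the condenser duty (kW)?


Q_cond = Q_evap + W
Q_cond = 118.4 + 9.6
Q_cond = 128.0 kW

128.0


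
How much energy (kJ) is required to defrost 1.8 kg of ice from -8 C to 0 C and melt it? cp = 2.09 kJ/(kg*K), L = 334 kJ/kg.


Sensible heat = cp * dT = 2.09 * 8 = 16.72 kJ/kg
Total per kg = 16.72 + 334 = 350.72 kJ/kg
Q = m * total = 1.8 * 350.72
Q = 631.3 kJ

631.3


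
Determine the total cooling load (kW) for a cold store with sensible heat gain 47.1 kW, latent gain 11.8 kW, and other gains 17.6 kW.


Q_total = Q_s + Q_l + Q_misc
Q_total = 47.1 + 11.8 + 17.6
Q_total = 76.5 kW

76.5


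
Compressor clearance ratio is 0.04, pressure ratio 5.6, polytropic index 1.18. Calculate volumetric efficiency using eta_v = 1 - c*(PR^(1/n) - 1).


PR^(1/n) = 5.6^(1/1.18) = 4.30583764
eta_v = 1 - 0.04 * (4.30583764 - 1)
eta_v = 0.8678

0.8678


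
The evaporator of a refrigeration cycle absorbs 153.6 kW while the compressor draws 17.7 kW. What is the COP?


COP = Q_evap / W
COP = 153.6 / 17.7
COP = 8.678

8.678


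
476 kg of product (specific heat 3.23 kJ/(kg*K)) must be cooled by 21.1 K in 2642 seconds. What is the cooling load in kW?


Q = m * cp * dT / t
Q = 476 * 3.23 * 21.1 / 2642
Q = 12.279 kW

12.279


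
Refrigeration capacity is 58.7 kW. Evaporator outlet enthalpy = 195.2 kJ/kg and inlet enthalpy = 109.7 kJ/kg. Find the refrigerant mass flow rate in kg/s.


dh = 195.2 - 109.7 = 85.5 kJ/kg
m_dot = Q / dh = 58.7 / 85.5 = 0.6865 kg/s

0.6865


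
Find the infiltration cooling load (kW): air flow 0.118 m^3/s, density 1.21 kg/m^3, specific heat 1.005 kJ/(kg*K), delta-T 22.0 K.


Q = V_dot * rho * cp * dT
Q = 0.118 * 1.21 * 1.005 * 22.0
Q = 3.157 kW

3.157


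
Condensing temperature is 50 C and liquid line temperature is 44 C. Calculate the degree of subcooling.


Subcooling = T_cond - T_liquid
Subcooling = 50 - 44
Subcooling = 6 K

6


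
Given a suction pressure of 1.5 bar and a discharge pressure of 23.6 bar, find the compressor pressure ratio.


PR = P_high / P_low
PR = 23.6 / 1.5
PR = 15.733

15.733


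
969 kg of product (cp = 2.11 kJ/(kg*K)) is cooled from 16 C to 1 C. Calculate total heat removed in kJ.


dT = 16 - (1) = 15 K
Q = m * cp * dT = 969 * 2.11 * 15
Q = 30669 kJ

30669


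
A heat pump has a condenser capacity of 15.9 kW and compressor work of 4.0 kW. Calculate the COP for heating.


COP_hp = Q_cond / W
COP_hp = 15.9 / 4.0
COP_hp = 3.975

3.975


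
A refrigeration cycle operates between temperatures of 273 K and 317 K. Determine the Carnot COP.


dT = 317 - 273 = 44 K
COP_carnot = T_cold / dT = 273 / 44
COP_carnot = 6.205

6.205


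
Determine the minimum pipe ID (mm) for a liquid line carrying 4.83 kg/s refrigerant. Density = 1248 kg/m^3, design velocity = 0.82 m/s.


A = m_dot / (rho * v) = 4.83 / (1248 * 0.82) = 0.004719746717 m^2
d = sqrt(4*A/pi) * 1000
d = 77.5 mm

77.5


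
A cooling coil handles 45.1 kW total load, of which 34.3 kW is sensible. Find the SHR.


SHR = Q_sensible / Q_total
SHR = 34.3 / 45.1
SHR = 0.761

0.761


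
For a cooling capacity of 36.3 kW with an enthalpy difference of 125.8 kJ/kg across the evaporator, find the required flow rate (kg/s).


m_dot = Q / dh
m_dot = 36.3 / 125.8
m_dot = 0.2886 kg/s

0.2886


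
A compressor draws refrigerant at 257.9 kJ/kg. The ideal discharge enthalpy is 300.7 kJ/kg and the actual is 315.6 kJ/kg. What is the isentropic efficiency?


dh_ideal = 300.7 - 257.9 = 42.8 kJ/kg
dh_actual = 315.6 - 257.9 = 57.7 kJ/kg
eta_s = dh_ideal / dh_actual = 42.8 / 57.7
eta_s = 0.7418

0.7418


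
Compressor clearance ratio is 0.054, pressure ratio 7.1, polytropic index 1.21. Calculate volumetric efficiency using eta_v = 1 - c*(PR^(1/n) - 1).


PR^(1/n) = 7.1^(1/1.21) = 5.05265094
eta_v = 1 - 0.054 * (5.05265094 - 1)
eta_v = 0.7812

0.7812


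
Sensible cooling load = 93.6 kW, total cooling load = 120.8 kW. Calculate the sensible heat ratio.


SHR = Q_sensible / Q_total
SHR = 93.6 / 120.8
SHR = 0.775

0.775


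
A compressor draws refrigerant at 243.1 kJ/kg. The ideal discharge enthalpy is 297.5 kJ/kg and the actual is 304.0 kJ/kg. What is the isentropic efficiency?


dh_ideal = 297.5 - 243.1 = 54.4 kJ/kg
dh_actual = 304.0 - 243.1 = 60.9 kJ/kg
eta_s = dh_ideal / dh_actual = 54.4 / 60.9
eta_s = 0.8933

0.8933


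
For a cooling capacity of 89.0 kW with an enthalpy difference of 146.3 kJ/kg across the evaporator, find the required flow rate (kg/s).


m_dot = Q / dh
m_dot = 89.0 / 146.3
m_dot = 0.6083 kg/s

0.6083


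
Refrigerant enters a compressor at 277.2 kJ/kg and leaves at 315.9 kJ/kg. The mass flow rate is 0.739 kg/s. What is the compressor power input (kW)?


dh = 315.9 - 277.2 = 38.7 kJ/kg
W = m_dot * dh = 0.739 * 38.7 = 28.6 kW

28.6


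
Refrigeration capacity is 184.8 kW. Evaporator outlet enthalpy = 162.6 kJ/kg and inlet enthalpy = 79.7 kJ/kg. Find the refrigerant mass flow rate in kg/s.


dh = 162.6 - 79.7 = 82.9 kJ/kg
m_dot = Q / dh = 184.8 / 82.9 = 2.2292 kg/s

2.2292


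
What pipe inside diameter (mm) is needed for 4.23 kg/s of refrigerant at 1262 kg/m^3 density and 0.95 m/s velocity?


A = m_dot / (rho * v) = 4.23 / (1262 * 0.95) = 0.003528234215 m^2
d = sqrt(4*A/pi) * 1000
d = 67.0 mm

67.0


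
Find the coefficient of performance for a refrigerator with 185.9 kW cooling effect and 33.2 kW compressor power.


COP = Q_evap / W
COP = 185.9 / 33.2
COP = 5.599

5.599


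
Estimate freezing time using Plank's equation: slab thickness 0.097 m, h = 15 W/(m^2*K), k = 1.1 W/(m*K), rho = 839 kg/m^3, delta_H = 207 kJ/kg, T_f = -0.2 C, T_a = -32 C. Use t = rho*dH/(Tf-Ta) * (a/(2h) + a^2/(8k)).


dT = -0.2 - (-32) = 31.8 K
term1 = a/(2h) = 0.097/(2*15) = 0.003233333333
term2 = a^2/(8k) = 0.097^2/(8*1.1) = 0.001069204545
t = rho*dH*1000/dT * (term1 + term2)
t = 839*207*1000/31.8 * (0.003233333333 + 0.001069204545)
t = 23498 s

23498


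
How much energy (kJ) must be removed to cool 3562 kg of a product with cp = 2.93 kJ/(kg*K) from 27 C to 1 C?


dT = 27 - (1) = 26 K
Q = m * cp * dT = 3562 * 2.93 * 26
Q = 271353 kJ

271353


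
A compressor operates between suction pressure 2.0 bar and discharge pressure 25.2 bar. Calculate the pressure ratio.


PR = P_high / P_low
PR = 25.2 / 2.0
PR = 12.6

12.6


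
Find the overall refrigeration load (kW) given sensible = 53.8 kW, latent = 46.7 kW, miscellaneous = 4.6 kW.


Q_total = Q_s + Q_l + Q_misc
Q_total = 53.8 + 46.7 + 4.6
Q_total = 105.1 kW

105.1


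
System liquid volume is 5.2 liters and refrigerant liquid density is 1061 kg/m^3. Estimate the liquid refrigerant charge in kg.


Charge = V * rho / 1000
Charge = 5.2 * 1061 / 1000
Charge = 5.52 kg

5.52


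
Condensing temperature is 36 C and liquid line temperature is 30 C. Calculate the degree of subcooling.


Subcooling = T_cond - T_liquid
Subcooling = 36 - 30
Subcooling = 6 K

6


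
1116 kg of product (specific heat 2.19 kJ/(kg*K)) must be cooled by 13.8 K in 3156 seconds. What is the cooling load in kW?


Q = m * cp * dT / t
Q = 1116 * 2.19 * 13.8 / 3156
Q = 10.687 kW

10.687


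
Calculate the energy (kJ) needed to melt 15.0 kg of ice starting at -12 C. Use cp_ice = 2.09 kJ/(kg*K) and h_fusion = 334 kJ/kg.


Sensible heat = cp * dT = 2.09 * 12 = 25.08 kJ/kg
Total per kg = 25.08 + 334 = 359.08 kJ/kg
Q = m * total = 15.0 * 359.08
Q = 5386.2 kJ

5386.2


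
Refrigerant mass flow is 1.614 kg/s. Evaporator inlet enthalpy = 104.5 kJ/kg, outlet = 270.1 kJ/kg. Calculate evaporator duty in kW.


dh = 270.1 - 104.5 = 165.6 kJ/kg
Q_evap = m_dot * dh = 1.614 * 165.6
Q_evap = 267.28 kW

267.28


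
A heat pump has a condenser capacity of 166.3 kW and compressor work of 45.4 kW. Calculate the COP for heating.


COP_hp = Q_cond / W
COP_hp = 166.3 / 45.4
COP_hp = 3.663

3.663


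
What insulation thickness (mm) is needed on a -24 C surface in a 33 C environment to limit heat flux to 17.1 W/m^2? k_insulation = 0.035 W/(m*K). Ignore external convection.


dT = 33 - (-24) = 57 K
thickness = k * dT / q_max * 1000
thickness = 0.035 * 57 / 17.1 * 1000
thickness = 116.7 mm

116.7


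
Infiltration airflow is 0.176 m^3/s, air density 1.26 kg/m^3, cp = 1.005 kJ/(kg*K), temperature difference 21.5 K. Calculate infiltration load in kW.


Q = V_dot * rho * cp * dT
Q = 0.176 * 1.26 * 1.005 * 21.5
Q = 4.792 kW

4.792


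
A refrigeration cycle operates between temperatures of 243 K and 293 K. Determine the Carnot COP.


dT = 293 - 243 = 50 K
COP_carnot = T_cold / dT = 243 / 50
COP_carnot = 4.86

4.86


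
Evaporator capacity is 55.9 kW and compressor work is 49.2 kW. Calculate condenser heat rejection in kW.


Q_cond = Q_evap + W
Q_cond = 55.9 + 49.2
Q_cond = 105.1 kW

105.1


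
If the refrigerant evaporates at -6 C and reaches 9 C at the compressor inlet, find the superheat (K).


Superheat = T_suction - T_evap
Superheat = 9 - (-6)
Superheat = 15 K

15


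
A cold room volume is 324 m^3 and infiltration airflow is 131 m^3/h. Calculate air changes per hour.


ACH = flow / volume
ACH = 131 / 324
ACH = 0.404

0.404


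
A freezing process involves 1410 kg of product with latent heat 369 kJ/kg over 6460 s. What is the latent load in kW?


Q_lat = m * h_fg / t
Q_lat = 1410 * 369 / 6460
Q_lat = 80.54 kW

80.54


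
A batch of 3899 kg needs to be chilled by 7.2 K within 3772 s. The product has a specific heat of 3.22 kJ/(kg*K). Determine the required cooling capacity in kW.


Q = m * cp * dT / t
Q = 3899 * 3.22 * 7.2 / 3772
Q = 23.965 kW

23.965


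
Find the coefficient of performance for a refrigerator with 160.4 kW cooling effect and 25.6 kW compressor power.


COP = Q_evap / W
COP = 160.4 / 25.6
COP = 6.266

6.266


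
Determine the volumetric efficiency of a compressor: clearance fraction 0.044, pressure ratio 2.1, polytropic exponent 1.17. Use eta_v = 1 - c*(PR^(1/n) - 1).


PR^(1/n) = 2.1^(1/1.17) = 1.8853896
eta_v = 1 - 0.044 * (1.8853896 - 1)
eta_v = 0.961

0.961


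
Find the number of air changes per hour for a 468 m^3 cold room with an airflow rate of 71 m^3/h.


ACH = flow / volume
ACH = 71 / 468
ACH = 0.152

0.152


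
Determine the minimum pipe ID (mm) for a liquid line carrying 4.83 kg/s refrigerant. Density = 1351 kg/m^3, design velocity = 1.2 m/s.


A = m_dot / (rho * v) = 4.83 / (1351 * 1.2) = 0.002979274611 m^2
d = sqrt(4*A/pi) * 1000
d = 61.6 mm

61.6


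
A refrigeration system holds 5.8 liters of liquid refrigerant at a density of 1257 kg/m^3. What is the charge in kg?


Charge = V * rho / 1000
Charge = 5.8 * 1257 / 1000
Charge = 7.29 kg

7.29


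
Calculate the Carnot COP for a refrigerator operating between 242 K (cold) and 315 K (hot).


dT = 315 - 242 = 73 K
COP_carnot = T_cold / dT = 242 / 73
COP_carnot = 3.315

3.315


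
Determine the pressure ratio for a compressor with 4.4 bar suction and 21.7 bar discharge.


PR = P_high / P_low
PR = 21.7 / 4.4
PR = 4.932

4.932


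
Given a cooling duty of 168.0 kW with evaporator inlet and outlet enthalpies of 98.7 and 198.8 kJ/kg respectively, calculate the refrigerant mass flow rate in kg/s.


dh = 198.8 - 98.7 = 100.1 kJ/kg
m_dot = Q / dh = 168.0 / 100.1 = 1.6783 kg/s

1.6783


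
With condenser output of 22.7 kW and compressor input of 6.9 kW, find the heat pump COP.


COP_hp = Q_cond / W
COP_hp = 22.7 / 6.9
COP_hp = 3.29

3.29


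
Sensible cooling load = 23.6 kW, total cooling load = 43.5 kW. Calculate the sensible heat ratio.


SHR = Q_sensible / Q_total
SHR = 23.6 / 43.5
SHR = 0.543

0.543


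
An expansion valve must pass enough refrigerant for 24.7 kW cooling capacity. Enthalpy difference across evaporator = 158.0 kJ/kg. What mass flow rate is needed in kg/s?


m_dot = Q / dh
m_dot = 24.7 / 158.0
m_dot = 0.1563 kg/s

0.1563


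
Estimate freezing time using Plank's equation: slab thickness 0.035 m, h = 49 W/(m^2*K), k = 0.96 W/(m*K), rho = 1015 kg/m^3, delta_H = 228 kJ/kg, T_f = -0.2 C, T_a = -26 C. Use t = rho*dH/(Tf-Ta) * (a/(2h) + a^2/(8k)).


dT = -0.2 - (-26) = 25.8 K
term1 = a/(2h) = 0.035/(2*49) = 0.0003571428571
term2 = a^2/(8k) = 0.035^2/(8*0.96) = 0.0001595052083
t = rho*dH*1000/dT * (term1 + term2)
t = 1015*228*1000/25.8 * (0.0003571428571 + 0.0001595052083)
t = 4634 s

4634


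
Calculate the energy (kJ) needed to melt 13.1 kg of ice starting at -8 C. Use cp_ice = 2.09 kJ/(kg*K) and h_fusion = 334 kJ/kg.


Sensible heat = cp * dT = 2.09 * 8 = 16.72 kJ/kg
Total per kg = 16.72 + 334 = 350.72 kJ/kg
Q = m * total = 13.1 * 350.72
Q = 4594.4 kJ

4594.4


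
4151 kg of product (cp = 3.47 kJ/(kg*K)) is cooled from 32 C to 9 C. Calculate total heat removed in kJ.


dT = 32 - (9) = 23 K
Q = m * cp * dT = 4151 * 3.47 * 23
Q = 331291 kJ

331291


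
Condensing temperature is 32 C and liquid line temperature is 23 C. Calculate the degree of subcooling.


Subcooling = T_cond - T_liquid
Subcooling = 32 - 23
Subcooling = 9 K

9


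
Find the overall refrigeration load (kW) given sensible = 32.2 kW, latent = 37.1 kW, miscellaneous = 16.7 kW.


Q_total = Q_s + Q_l + Q_misc
Q_total = 32.2 + 37.1 + 16.7
Q_total = 86.0 kW

86.0


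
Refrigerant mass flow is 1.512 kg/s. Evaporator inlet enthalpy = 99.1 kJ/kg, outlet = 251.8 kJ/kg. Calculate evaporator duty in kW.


dh = 251.8 - 99.1 = 152.7 kJ/kg
Q_evap = m_dot * dh = 1.512 * 152.7
Q_evap = 230.88 kW

230.88


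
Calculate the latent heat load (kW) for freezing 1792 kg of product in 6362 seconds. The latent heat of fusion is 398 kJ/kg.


Q_lat = m * h_fg / t
Q_lat = 1792 * 398 / 6362
Q_lat = 112.11 kW

112.11


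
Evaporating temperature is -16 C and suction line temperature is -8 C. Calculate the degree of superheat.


Superheat = T_suction - T_evap
Superheat = -8 - (-16)
Superheat = 8 K

8


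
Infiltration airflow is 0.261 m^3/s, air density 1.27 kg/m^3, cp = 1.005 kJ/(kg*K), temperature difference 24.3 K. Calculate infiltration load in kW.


Q = V_dot * rho * cp * dT
Q = 0.261 * 1.27 * 1.005 * 24.3
Q = 8.095 kW

8.095


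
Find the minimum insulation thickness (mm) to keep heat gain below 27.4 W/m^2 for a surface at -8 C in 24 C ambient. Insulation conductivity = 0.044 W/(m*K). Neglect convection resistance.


dT = 24 - (-8) = 32 K
thickness = k * dT / q_max * 1000
thickness = 0.044 * 32 / 27.4 * 1000
thickness = 51.4 mm

51.4


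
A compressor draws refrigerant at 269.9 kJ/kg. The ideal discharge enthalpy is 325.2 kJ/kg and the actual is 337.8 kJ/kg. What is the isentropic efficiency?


dh_ideal = 325.2 - 269.9 = 55.3 kJ/kg
dh_actual = 337.8 - 269.9 = 67.9 kJ/kg
eta_s = dh_ideal / dh_actual = 55.3 / 67.9
eta_s = 0.8144

0.8144


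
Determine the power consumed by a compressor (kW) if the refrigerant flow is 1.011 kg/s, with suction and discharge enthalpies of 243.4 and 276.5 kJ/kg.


dh = 276.5 - 243.4 = 33.1 kJ/kg
W = m_dot * dh = 1.011 * 33.1 = 33.46 kW

33.46


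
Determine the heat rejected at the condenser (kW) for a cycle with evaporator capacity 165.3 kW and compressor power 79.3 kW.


Q_cond = Q_evap + W
Q_cond = 165.3 + 79.3
Q_cond = 244.6 kW

244.6


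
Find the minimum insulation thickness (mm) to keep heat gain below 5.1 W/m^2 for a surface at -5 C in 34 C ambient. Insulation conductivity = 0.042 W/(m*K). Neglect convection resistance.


dT = 34 - (-5) = 39 K
thickness = k * dT / q_max * 1000
thickness = 0.042 * 39 / 5.1 * 1000
thickness = 321.2 mm

321.2


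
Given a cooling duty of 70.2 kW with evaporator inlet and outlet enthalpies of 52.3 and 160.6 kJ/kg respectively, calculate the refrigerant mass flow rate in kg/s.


dh = 160.6 - 52.3 = 108.3 kJ/kg
m_dot = Q / dh = 70.2 / 108.3 = 0.6482 kg/s

0.6482


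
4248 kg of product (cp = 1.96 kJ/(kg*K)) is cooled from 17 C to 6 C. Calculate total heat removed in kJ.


dT = 17 - (6) = 11 K
Q = m * cp * dT = 4248 * 1.96 * 11
Q = 91587 kJ

91587


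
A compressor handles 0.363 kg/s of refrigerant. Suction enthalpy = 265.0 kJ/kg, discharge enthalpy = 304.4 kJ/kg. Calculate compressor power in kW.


dh = 304.4 - 265.0 = 39.4 kJ/kg
W = m_dot * dh = 0.363 * 39.4 = 14.3 kW

14.3


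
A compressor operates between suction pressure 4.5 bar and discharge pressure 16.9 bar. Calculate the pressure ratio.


PR = P_high / P_low
PR = 16.9 / 4.5
PR = 3.756

3.756


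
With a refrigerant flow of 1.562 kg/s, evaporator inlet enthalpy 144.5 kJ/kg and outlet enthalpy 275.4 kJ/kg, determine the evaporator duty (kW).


dh = 275.4 - 144.5 = 130.9 kJ/kg
Q_evap = m_dot * dh = 1.562 * 130.9
Q_evap = 204.47 kW

204.47


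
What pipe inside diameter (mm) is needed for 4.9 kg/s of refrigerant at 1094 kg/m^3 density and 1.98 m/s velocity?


A = m_dot / (rho * v) = 4.9 / (1094 * 1.98) = 0.002262109209 m^2
d = sqrt(4*A/pi) * 1000
d = 53.7 mm

53.7


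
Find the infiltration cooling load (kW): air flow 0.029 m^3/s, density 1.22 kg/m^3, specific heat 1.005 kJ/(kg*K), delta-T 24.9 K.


Q = V_dot * rho * cp * dT
Q = 0.029 * 1.22 * 1.005 * 24.9
Q = 0.885 kW

0.885


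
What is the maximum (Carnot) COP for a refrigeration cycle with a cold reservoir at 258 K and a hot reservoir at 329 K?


dT = 329 - 258 = 71 K
COP_carnot = T_cold / dT = 258 / 71
COP_carnot = 3.634

3.634


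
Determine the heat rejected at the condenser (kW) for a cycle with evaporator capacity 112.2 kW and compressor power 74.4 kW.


Q_cond = Q_evap + W
Q_cond = 112.2 + 74.4
Q_cond = 186.6 kW

186.6


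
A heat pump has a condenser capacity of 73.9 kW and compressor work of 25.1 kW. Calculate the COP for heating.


COP_hp = Q_cond / W
COP_hp = 73.9 / 25.1
COP_hp = 2.944

2.944


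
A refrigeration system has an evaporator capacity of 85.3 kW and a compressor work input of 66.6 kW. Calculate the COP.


COP = Q_evap / W
COP = 85.3 / 66.6
COP = 1.281

1.281


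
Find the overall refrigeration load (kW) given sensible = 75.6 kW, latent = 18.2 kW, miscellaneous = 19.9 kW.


Q_total = Q_s + Q_l + Q_misc
Q_total = 75.6 + 18.2 + 19.9
Q_total = 113.7 kW

113.7


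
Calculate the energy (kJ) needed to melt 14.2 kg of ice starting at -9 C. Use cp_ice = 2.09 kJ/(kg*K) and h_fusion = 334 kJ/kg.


Sensible heat = cp * dT = 2.09 * 9 = 18.81 kJ/kg
Total per kg = 18.81 + 334 = 352.81 kJ/kg
Q = m * total = 14.2 * 352.81
Q = 5009.9 kJ

5009.9


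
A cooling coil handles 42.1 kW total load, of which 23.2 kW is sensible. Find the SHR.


SHR = Q_sensible / Q_total
SHR = 23.2 / 42.1
SHR = 0.551

0.551


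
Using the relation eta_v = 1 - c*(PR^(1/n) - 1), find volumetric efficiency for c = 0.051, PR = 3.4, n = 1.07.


PR^(1/n) = 3.4^(1/1.07) = 3.13840703
eta_v = 1 - 0.051 * (3.13840703 - 1)
eta_v = 0.8909

0.8909


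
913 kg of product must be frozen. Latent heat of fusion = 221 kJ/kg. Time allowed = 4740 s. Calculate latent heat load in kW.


Q_lat = m * h_fg / t
Q_lat = 913 * 221 / 4740
Q_lat = 42.57 kW

42.57


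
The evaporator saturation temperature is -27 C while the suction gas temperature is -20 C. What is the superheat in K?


Superheat = T_suction - T_evap
Superheat = -20 - (-27)
Superheat = 7 K

7


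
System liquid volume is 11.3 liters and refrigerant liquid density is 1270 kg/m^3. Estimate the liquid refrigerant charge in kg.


Charge = V * rho / 1000
Charge = 11.3 * 1270 / 1000
Charge = 14.35 kg

14.35
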